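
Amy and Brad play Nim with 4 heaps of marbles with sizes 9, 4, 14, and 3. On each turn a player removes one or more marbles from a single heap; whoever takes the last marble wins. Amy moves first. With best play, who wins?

Brad wins

Compute the nim-sum pairwise:
9 ⊕ 4 = 13
13 ⊕ 14 = 3
3 ⊕ 3 = 0
The nim-sum is 0, so this is a P-position: the player to move is in a losing position under optimal play; Amy is about to move from it and so loses — Brad wins.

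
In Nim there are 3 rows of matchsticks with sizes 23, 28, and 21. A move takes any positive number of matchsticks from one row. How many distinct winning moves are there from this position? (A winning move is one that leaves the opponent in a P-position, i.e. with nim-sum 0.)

3

Nim-sum: 23 ⊕ 28 ⊕ 21 = 30.
The overall nim-sum is X = 30. A row of size p has a winning move iff p XOR X < p (reduce it to p XOR X).
  23: 23 XOR 30 = 9 < 23 — winning move (to 9).
  28: 28 XOR 30 = 2 < 28 — winning move (to 2).
  21: 21 XOR 30 = 11 < 21 — winning move (to 11).
That gives 3 winning moves.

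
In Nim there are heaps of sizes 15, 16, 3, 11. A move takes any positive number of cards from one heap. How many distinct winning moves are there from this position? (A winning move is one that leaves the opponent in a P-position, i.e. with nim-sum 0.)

Compute the nim-sum pairwise:
15 XOR 16 = 31
31 XOR 3 = 28
28 XOR 11 = 23
The overall nim-sum is X = 23. A heap of size p has a winning move iff p XOR X < p (reduce it to p XOR X).
  15: 15 XOR 23 = 24 ≥ 15 — no move.
  16: 16 XOR 23 = 7 < 16 — winning move (to 7).
  3: 3 XOR 23 = 20 ≥ 3 — no move.
  11: 11 XOR 23 = 28 ≥ 11 — no move.
That gives 1 winning move.

1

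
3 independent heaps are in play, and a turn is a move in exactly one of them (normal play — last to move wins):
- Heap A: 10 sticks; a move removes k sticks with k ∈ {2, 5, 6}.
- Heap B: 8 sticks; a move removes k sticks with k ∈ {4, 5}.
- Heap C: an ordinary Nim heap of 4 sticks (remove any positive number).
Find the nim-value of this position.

7

For heap A, compute g(0), g(1), … with moves {2, 5, 6}:
g(0) = mex{} = 0
g(1) = mex{} = 0
g(2) = mex{0} = 1
g(3) = mex{0} = 1
g(4) = mex{1} = 0
g(5) = mex{0,1} = 2
g(6) = mex{0} = 1
g(7) = mex{0,1,2} = 3
g(8) = mex{1} = 0
g(9) = mex{0,1,3} = 2
g(10) = mex{0,2} = 1
So g(10) = 1.
Build the Grundy sequence for heap B with g(k) = mex{g(k−s) : s ∈ {4, 5}, s ≤ k}:
g(0) = mex{} = 0
g(1) = mex{} = 0
g(2) = mex{} = 0
g(3) = mex{} = 0
g(4) = mex{0} = 1
g(5) = mex{0} = 1
g(6) = mex{0} = 1
g(7) = mex{0} = 1
g(8) = mex{0,1} = 2
So g(8) = 2.
Heap C is a plain Nim heap of size 4, so its Grundy value is 4.
By the Sprague-Grundy theorem, the Grundy value of a sum of independent games is the XOR of the component values.
Combined value = 1 ⊕ 2 ⊕ 4 = 7.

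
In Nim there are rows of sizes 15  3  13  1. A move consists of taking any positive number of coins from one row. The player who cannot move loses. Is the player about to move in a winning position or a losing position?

Nim-sum: 15 ⊕ 3 ⊕ 13 ⊕ 1 = 0.
The nim-sum is 0, so this is a P-position: the player to move is in a losing position under optimal play.

Losing position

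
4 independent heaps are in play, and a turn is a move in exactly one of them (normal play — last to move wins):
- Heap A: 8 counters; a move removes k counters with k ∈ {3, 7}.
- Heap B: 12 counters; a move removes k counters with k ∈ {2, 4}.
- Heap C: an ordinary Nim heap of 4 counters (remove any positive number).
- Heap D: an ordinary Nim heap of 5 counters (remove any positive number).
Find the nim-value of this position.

3

Build the Grundy sequence for heap A with g(k) = mex{g(k−s) : s ∈ {3, 7}, s ≤ k}:
k:     0  1  2  3  4  5  6  7  8
g(k):  0  0  0  1  1  1  0  2  2
So g(8) = 2.
For heap B, compute g(0), g(1), … with moves {2, 4}:
g(0) = mex{} = 0
g(1) = mex{} = 0
g(2) = mex{0} = 1
g(3) = mex{0} = 1
g(4) = mex{0,1} = 2
g(5) = mex{0,1} = 2
g(6) = mex{1,2} = 0
g(7) = mex{1,2} = 0
g(8) = mex{0,2} = 1
g(9) = mex{0,2} = 1
g(10) = mex{0,1} = 2
g(11) = mex{0,1} = 2
g(12) = mex{1,2} = 0
So g(12) = 0.
Heap C is a plain Nim heap of size 4, so its Grundy value is 4.
Heap D is a plain Nim heap of size 5, so its Grundy value is 5.
By the Sprague-Grundy theorem, the Grundy value of a sum of independent games is the XOR of the component values.
Combined value = 2 ⊕ 0 ⊕ 4 ⊕ 5 = 3.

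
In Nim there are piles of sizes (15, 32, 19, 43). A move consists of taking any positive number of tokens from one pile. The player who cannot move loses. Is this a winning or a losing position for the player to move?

Bitwise XOR of the heap sizes:
  001111  (15)
  100000  (32)
  010011  (19)
  101011  (43)
  ------
  010111  (23)
The nim-sum is 23 ≠ 0, so this is an N-position: the player to move can win.

Winning position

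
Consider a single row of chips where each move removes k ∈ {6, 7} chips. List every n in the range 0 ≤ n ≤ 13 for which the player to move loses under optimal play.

0, 1, 2, 3, 4, 5, 13

Build the Grundy sequence with g(k) = mex{g(k−s) : s ∈ {6, 7}, s ≤ k}:
g(0) = mex{} = 0
g(1) = mex{} = 0
g(2) = mex{} = 0
g(3) = mex{} = 0
g(4) = mex{} = 0
g(5) = mex{} = 0
g(6) = mex{0} = 1
g(7) = mex{0} = 1
g(8) = mex{0} = 1
g(9) = mex{0} = 1
g(10) = mex{0} = 1
g(11) = mex{0} = 1
g(12) = mex{0,1} = 2
g(13) = mex{1} = 0
The P-positions (g = 0) in 0..13 are 0, 1, 2, 3, 4, 5, 13.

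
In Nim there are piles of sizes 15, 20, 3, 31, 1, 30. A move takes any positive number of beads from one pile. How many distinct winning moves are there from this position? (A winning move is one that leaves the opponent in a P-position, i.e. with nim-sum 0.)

3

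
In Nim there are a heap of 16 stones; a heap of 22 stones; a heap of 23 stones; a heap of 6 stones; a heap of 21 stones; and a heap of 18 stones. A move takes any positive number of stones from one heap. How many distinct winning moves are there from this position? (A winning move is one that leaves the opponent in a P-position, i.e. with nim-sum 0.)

5

Nim-sum: 16 XOR 22 XOR 23 XOR 6 XOR 21 XOR 18 = 16.
The overall nim-sum is X = 16. A heap of size p has a winning move iff p XOR X < p (reduce it to p XOR X).
  16: 16 XOR 16 = 0 < 16 — winning move (to 0).
  22: 22 XOR 16 = 6 < 22 — winning move (to 6).
  23: 23 XOR 16 = 7 < 23 — winning move (to 7).
  6: 6 XOR 16 = 22 ≥ 6 — no move.
  21: 21 XOR 16 = 5 < 21 — winning move (to 5).
  18: 18 XOR 16 = 2 < 18 — winning move (to 2).
That gives 5 winning moves.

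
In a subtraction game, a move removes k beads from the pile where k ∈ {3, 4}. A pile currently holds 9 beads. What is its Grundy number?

Compute g(0), g(1), … for moves {3, 4}:
k:     0  1  2  3  4  5  6  7  8  9
g(k):  0  0  0  1  1  1  2  0  0  0
So g(9) = 0.

0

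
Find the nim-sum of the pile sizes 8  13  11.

Compute the nim-sum pairwise:
8 ⊕ 13 = 5
5 ⊕ 11 = 14

14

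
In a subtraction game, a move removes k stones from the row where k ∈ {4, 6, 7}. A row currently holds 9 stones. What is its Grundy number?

2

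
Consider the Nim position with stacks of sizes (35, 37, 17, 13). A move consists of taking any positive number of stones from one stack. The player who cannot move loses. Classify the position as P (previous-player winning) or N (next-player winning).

N-position

In binary:
  100011  (35)
  100101  (37)
  010001  (17)
  001101  (13)
  ------
  011010  (26)
The nim-sum is 26 ≠ 0, so this is an N-position: the player to move can win.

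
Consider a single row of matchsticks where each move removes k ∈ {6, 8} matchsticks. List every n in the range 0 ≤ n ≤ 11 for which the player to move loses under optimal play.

0, 1, 2, 3, 4, 5

Grundy values for subtraction set {6, 8}:
g(0) = mex{} = 0
g(1) = mex{} = 0
g(2) = mex{} = 0
g(3) = mex{} = 0
g(4) = mex{} = 0
g(5) = mex{} = 0
g(6) = mex{0} = 1
g(7) = mex{0} = 1
g(8) = mex{0} = 1
g(9) = mex{0} = 1
g(10) = mex{0} = 1
g(11) = mex{0} = 1
The P-positions (g = 0) in 0..11 are 0, 1, 2, 3, 4, 5.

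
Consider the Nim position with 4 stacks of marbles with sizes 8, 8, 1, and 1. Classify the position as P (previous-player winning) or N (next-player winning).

Bitwise XOR of the heap sizes:
  1000  (8)
  1000  (8)
  0001  (1)
  0001  (1)
  ----
  0000  (0)
The nim-sum is 0, so this is a P-position: the player to move is in a losing position under optimal play.

P-position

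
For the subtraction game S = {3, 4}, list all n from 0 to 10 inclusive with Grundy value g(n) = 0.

0, 1, 2, 7, 8, 9

Compute g(0), g(1), … for moves {3, 4}:
k:     0  1  2  3  4  5  6  7  8  9 10
g(k):  0  0  0  1  1  1  2  0  0  0  1
The P-positions (g = 0) in 0..10 are 0, 1, 2, 7, 8, 9.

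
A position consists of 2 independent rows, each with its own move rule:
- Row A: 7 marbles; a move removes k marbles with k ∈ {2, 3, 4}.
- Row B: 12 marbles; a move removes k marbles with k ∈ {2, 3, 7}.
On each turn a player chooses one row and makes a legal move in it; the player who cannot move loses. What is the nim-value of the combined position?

1

Build the Grundy sequence for row A with g(k) = mex{g(k−s) : s ∈ {2, 3, 4}, s ≤ k}:
g(0) = mex{} = 0
g(1) = mex{} = 0
g(2) = mex{0} = 1
g(3) = mex{0} = 1
g(4) = mex{0,1} = 2
g(5) = mex{0,1} = 2
g(6) = mex{1,2} = 0
g(7) = mex{1,2} = 0
So g(7) = 0.
Grundy values for row B (subtraction set {2, 3, 7}):
k:     0  1  2  3  4  5  6  7  8  9 10 11 12
g(k):  0  0  1  1  2  0  0  1  1  2  0  0  1
So g(12) = 1.
By the Sprague-Grundy theorem, the Grundy value of a sum of independent games is the XOR of the component values.
Combined value = 0 XOR 1 = 1.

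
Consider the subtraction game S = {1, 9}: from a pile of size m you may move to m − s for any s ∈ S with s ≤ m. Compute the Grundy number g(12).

0

Compute g(0), g(1), … for moves {1, 9}:
k:     0  1  2  3  4  5  6  7  8  9 10 11 12
g(k):  0  1  0  1  0  1  0  1  0  1  0  1  0
So g(12) = 0.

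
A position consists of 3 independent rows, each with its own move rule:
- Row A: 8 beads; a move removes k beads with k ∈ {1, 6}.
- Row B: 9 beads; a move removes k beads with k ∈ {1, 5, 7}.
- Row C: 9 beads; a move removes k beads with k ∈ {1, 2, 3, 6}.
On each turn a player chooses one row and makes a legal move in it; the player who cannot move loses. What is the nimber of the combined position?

Grundy values for row A (subtraction set {1, 6}):
g(0) = mex{} = 0
g(1) = mex{0} = 1
g(2) = mex{1} = 0
g(3) = mex{0} = 1
g(4) = mex{1} = 0
g(5) = mex{0} = 1
g(6) = mex{0,1} = 2
g(7) = mex{1,2} = 0
g(8) = mex{0} = 1
So g(8) = 1.
For row B, compute g(0), g(1), … with moves {1, 5, 7}:
k:     0  1  2  3  4  5  6  7  8  9
g(k):  0  1  0  1  0  1  0  1  0  1
So g(9) = 1.
For row C, compute g(0), g(1), … with moves {1, 2, 3, 6}:
g(0) = mex{} = 0
g(1) = mex{0} = 1
g(2) = mex{0,1} = 2
g(3) = mex{0,1,2} = 3
g(4) = mex{1,2,3} = 0
g(5) = mex{0,2,3} = 1
g(6) = mex{0,1,3} = 2
g(7) = mex{0,1,2} = 3
g(8) = mex{1,2,3} = 0
g(9) = mex{0,2,3} = 1
So g(9) = 1.
By the Sprague-Grundy theorem, the Grundy value of a sum of independent games is the XOR of the component values.
Combined value = 1 ⊕ 1 ⊕ 1 = 1.

1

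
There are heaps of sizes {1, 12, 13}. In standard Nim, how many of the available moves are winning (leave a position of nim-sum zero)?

0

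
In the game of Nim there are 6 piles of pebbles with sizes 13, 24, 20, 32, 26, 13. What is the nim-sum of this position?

Compute the nim-sum pairwise:
13 ⊕ 24 = 21
21 ⊕ 20 = 1
1 ⊕ 32 = 33
33 ⊕ 26 = 59
59 ⊕ 13 = 54

54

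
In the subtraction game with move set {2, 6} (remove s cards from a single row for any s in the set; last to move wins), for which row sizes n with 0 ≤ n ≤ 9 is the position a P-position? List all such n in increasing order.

0, 1, 4, 5, 8, 9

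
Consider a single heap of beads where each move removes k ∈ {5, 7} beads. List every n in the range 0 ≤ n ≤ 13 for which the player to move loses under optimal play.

0, 1, 2, 3, 4, 12, 13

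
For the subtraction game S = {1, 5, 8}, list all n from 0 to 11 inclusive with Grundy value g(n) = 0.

Compute g(0), g(1), … for moves {1, 5, 8}:
g(0) = mex{} = 0
g(1) = mex{0} = 1
g(2) = mex{1} = 0
g(3) = mex{0} = 1
g(4) = mex{1} = 0
g(5) = mex{0} = 1
g(6) = mex{1} = 0
g(7) = mex{0} = 1
g(8) = mex{0,1} = 2
g(9) = mex{0,1,2} = 3
g(10) = mex{0,1,3} = 2
g(11) = mex{0,1,2} = 3
The P-positions (g = 0) in 0..11 are 0, 2, 4, 6.

0, 2, 4, 6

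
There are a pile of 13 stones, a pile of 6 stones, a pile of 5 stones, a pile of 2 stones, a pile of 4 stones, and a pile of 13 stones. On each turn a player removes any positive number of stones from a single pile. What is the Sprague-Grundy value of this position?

Write each in binary and XOR column by column:
  1101  (13)
  0110  (6)
  0101  (5)
  0010  (2)
  0100  (4)
  1101  (13)
  ----
  0101  (5)

5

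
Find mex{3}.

0

0 is not in the set, so the mex is 0.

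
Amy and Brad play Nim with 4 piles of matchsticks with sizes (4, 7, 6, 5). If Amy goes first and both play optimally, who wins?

Brad wins

Nim-sum: 4 ^ 7 ^ 6 ^ 5 = 0.
The nim-sum is 0, so this is a P-position: the player to move is in a losing position under optimal play; Amy is about to move from it and so loses — Brad wins.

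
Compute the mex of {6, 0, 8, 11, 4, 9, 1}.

2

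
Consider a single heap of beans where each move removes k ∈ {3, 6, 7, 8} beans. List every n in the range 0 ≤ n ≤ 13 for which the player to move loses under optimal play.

0, 1, 2, 11, 12, 13

Grundy values for subtraction set {3, 6, 7, 8}:
g(0) = mex{} = 0
g(1) = mex{} = 0
g(2) = mex{} = 0
g(3) = mex{0} = 1
g(4) = mex{0} = 1
g(5) = mex{0} = 1
g(6) = mex{0,1} = 2
g(7) = mex{0,1} = 2
g(8) = mex{0,1} = 2
g(9) = mex{0,1,2} = 3
g(10) = mex{0,1,2} = 3
g(11) = mex{1,2} = 0
g(12) = mex{1,2,3} = 0
g(13) = mex{1,2,3} = 0
The P-positions (g = 0) in 0..13 are 0, 1, 2, 11, 12, 13.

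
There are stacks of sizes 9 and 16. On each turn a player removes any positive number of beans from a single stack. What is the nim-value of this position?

25

Write each in binary and XOR column by column:
  01001  (9)
  10000  (16)
  -----
  11001  (25)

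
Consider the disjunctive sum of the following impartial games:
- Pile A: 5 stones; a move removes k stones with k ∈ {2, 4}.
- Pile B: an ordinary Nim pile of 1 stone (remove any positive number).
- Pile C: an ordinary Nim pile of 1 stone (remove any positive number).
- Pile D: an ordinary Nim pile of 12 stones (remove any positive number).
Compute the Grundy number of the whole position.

Grundy values for pile A (subtraction set {2, 4}):
k:     0  1  2  3  4  5
g(k):  0  0  1  1  2  2
So g(5) = 2.
Pile B is a plain Nim pile of size 1, so its Grundy value is 1.
Pile C is a plain Nim pile of size 1, so its Grundy value is 1.
Pile D is a plain Nim pile of size 12, so its Grundy value is 12.
The value of a disjunctive sum is the nim-sum of the parts.
Combined value = 2 XOR 1 XOR 1 XOR 12 = 14.

14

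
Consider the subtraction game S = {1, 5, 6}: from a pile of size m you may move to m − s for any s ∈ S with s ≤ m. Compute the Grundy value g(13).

0

Build the Grundy sequence with g(k) = mex{g(k−s) : s ∈ {1, 5, 6}, s ≤ k}:
k:     0  1  2  3  4  5  6  7  8  9 10 11 12 13
g(k):  0  1  0  1  0  1  2  3  2  3  2  0  1  0
So g(13) = 0.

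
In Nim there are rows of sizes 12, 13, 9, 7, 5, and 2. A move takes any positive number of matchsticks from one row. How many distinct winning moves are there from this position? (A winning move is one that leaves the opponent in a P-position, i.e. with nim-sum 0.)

3

Compute the nim-sum pairwise:
12 XOR 13 = 1
1 XOR 9 = 8
8 XOR 7 = 15
15 XOR 5 = 10
10 XOR 2 = 8
The overall nim-sum is X = 8. A row of size p has a winning move iff p XOR X < p (reduce it to p XOR X).
  12: 12 XOR 8 = 4 < 12 — winning move (to 4).
  13: 13 XOR 8 = 5 < 13 — winning move (to 5).
  9: 9 XOR 8 = 1 < 9 — winning move (to 1).
  7: 7 XOR 8 = 15 ≥ 7 — no move.
  5: 5 XOR 8 = 13 ≥ 5 — no move.
  2: 2 XOR 8 = 10 ≥ 2 — no move.
That gives 3 winning moves.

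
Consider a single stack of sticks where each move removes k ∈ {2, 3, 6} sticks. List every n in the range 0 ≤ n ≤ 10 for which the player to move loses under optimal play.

Build the Grundy sequence with g(k) = mex{g(k−s) : s ∈ {2, 3, 6}, s ≤ k}:
g(0) = mex{} = 0
g(1) = mex{} = 0
g(2) = mex{0} = 1
g(3) = mex{0} = 1
g(4) = mex{0,1} = 2
g(5) = mex{1} = 0
g(6) = mex{0,1,2} = 3
g(7) = mex{0,2} = 1
g(8) = mex{0,1,3} = 2
g(9) = mex{1,3} = 0
g(10) = mex{1,2} = 0
The P-positions (g = 0) in 0..10 are 0, 1, 5, 9, 10.

0, 1, 5, 9, 10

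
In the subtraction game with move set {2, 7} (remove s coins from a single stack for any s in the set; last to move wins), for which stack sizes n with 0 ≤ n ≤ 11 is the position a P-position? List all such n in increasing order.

0, 1, 4, 5, 9, 10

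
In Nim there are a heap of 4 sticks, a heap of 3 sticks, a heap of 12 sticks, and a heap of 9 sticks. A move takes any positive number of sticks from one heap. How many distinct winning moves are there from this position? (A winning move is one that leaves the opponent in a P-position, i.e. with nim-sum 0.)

Nim-sum: 4 XOR 3 XOR 12 XOR 9 = 2.
The overall nim-sum is X = 2. A heap of size p has a winning move iff p XOR X < p (reduce it to p XOR X).
  4: 4 XOR 2 = 6 ≥ 4 — no move.
  3: 3 XOR 2 = 1 < 3 — winning move (to 1).
  12: 12 XOR 2 = 14 ≥ 12 — no move.
  9: 9 XOR 2 = 11 ≥ 9 — no move.
That gives 1 winning move.

1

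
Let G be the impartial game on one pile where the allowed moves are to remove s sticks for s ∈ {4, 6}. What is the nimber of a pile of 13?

Compute g(0), g(1), … for moves {4, 6}:
k:     0  1  2  3  4  5  6  7  8  9 10 11 12 13
g(k):  0  0  0  0  1  1  1  1  2  2  0  0  0  0
So g(13) = 0.

0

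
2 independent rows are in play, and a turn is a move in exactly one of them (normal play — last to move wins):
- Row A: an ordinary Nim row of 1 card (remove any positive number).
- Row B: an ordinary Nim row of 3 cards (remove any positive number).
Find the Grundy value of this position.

2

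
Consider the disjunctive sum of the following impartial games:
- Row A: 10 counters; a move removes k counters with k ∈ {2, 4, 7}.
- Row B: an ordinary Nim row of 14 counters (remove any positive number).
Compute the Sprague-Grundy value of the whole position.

12

Build the Grundy sequence for row A with g(k) = mex{g(k−s) : s ∈ {2, 4, 7}, s ≤ k}:
g(0) = mex{} = 0
g(1) = mex{} = 0
g(2) = mex{0} = 1
g(3) = mex{0} = 1
g(4) = mex{0,1} = 2
g(5) = mex{0,1} = 2
g(6) = mex{1,2} = 0
g(7) = mex{0,1,2} = 3
g(8) = mex{0,2} = 1
g(9) = mex{1,2,3} = 0
g(10) = mex{0,1} = 2
So g(10) = 2.
Row B is a plain Nim row of size 14, so its Grundy value is 14.
By the Sprague-Grundy theorem, the Grundy value of a sum of independent games is the XOR of the component values.
Combined value = 2 ⊕ 14 = 12.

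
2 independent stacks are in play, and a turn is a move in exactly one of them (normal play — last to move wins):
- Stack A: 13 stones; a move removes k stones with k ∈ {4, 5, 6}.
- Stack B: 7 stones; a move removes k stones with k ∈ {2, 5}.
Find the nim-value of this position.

0

Grundy values for stack A (subtraction set {4, 5, 6}):
g(0) = mex{} = 0
g(1) = mex{} = 0
g(2) = mex{} = 0
g(3) = mex{} = 0
g(4) = mex{0} = 1
g(5) = mex{0} = 1
g(6) = mex{0} = 1
g(7) = mex{0} = 1
g(8) = mex{0,1} = 2
g(9) = mex{0,1} = 2
g(10) = mex{1} = 0
g(11) = mex{1} = 0
g(12) = mex{1,2} = 0
g(13) = mex{1,2} = 0
So g(13) = 0.
Build the Grundy sequence for stack B with g(k) = mex{g(k−s) : s ∈ {2, 5}, s ≤ k}:
k:     0  1  2  3  4  5  6  7
g(k):  0  0  1  1  0  2  1  0
So g(7) = 0.
The value of a disjunctive sum is the nim-sum of the parts.
Combined value = 0 ⊕ 0 = 0.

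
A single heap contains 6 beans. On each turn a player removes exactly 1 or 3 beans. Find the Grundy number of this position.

0

Compute g(0), g(1), … for moves {1, 3}:
g(0) = mex{} = 0
g(1) = mex{0} = 1
g(2) = mex{1} = 0
g(3) = mex{0} = 1
g(4) = mex{1} = 0
g(5) = mex{0} = 1
g(6) = mex{1} = 0
So g(6) = 0.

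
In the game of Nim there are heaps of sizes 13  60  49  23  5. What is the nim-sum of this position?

18

Compute the nim-sum pairwise:
13 XOR 60 = 49
49 XOR 49 = 0
0 XOR 23 = 23
23 XOR 5 = 18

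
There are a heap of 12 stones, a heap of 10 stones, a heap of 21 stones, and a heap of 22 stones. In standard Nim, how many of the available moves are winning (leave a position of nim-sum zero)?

3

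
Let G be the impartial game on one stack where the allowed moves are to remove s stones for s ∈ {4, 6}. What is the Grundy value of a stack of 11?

0

Grundy values for subtraction set {4, 6}:
k:     0  1  2  3  4  5  6  7  8  9 10 11
g(k):  0  0  0  0  1  1  1  1  2  2  0  0
So g(11) = 0.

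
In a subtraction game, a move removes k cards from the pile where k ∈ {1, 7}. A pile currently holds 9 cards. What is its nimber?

1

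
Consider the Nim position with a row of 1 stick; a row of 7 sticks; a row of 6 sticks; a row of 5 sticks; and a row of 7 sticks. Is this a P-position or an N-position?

N-position

Bitwise XOR of the heap sizes:
  001  (1)
  111  (7)
  110  (6)
  101  (5)
  111  (7)
  ---
  010  (2)
The nim-sum is 2 ≠ 0, so this is an N-position: the player to move can win.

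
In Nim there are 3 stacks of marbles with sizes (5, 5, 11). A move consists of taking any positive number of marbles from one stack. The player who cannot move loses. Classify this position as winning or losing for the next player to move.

In binary:
  0101  (5)
  0101  (5)
  1011  (11)
  ----
  1011  (11)
The nim-sum is 11 ≠ 0, so this is an N-position: the player to move can win.

Winning position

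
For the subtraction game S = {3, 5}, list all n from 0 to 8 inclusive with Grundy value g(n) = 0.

0, 1, 2, 8

Build the Grundy sequence with g(k) = mex{g(k−s) : s ∈ {3, 5}, s ≤ k}:
k:     0  1  2  3  4  5  6  7  8
g(k):  0  0  0  1  1  1  2  2  0
The P-positions (g = 0) in 0..8 are 0, 1, 2, 8.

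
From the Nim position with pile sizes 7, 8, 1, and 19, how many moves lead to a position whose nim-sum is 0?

Compute the nim-sum pairwise:
7 XOR 8 = 15
15 XOR 1 = 14
14 XOR 19 = 29
The overall nim-sum is X = 29. A pile of size p has a winning move iff p XOR X < p (reduce it to p XOR X).
  7: 7 XOR 29 = 26 ≥ 7 — no move.
  8: 8 XOR 29 = 21 ≥ 8 — no move.
  1: 1 XOR 29 = 28 ≥ 1 — no move.
  19: 19 XOR 29 = 14 < 19 — winning move (to 14).
That gives 1 winning move.

1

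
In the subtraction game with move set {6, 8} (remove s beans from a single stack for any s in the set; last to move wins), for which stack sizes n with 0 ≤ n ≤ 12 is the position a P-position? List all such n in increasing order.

Grundy values for subtraction set {6, 8}:
k:     0  1  2  3  4  5  6  7  8  9 10 11 12
g(k):  0  0  0  0  0  0  1  1  1  1  1  1  2
The P-positions (g = 0) in 0..12 are 0, 1, 2, 3, 4, 5.

0, 1, 2, 3, 4, 5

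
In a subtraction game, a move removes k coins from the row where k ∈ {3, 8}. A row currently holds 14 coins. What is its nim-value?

1

Build the Grundy sequence with g(k) = mex{g(k−s) : s ∈ {3, 8}, s ≤ k}:
g(0) = mex{} = 0
g(1) = mex{} = 0
g(2) = mex{} = 0
g(3) = mex{0} = 1
g(4) = mex{0} = 1
g(5) = mex{0} = 1
g(6) = mex{1} = 0
g(7) = mex{1} = 0
g(8) = mex{0,1} = 2
g(9) = mex{0} = 1
g(10) = mex{0} = 1
g(11) = mex{1,2} = 0
g(12) = mex{1} = 0
g(13) = mex{1} = 0
g(14) = mex{0} = 1
So g(14) = 1.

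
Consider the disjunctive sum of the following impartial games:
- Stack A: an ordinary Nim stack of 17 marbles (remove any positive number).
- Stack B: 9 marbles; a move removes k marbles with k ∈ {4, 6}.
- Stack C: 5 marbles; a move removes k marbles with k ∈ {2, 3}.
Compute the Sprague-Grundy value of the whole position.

Stack A is a plain Nim stack of size 17, so its Grundy value is 17.
Build the Grundy sequence for stack B with g(k) = mex{g(k−s) : s ∈ {4, 6}, s ≤ k}:
k:     0  1  2  3  4  5  6  7  8  9
g(k):  0  0  0  0  1  1  1  1  2  2
So g(9) = 2.
For stack C, compute g(0), g(1), … with moves {2, 3}:
k:     0  1  2  3  4  5
g(k):  0  0  1  1  2  0
So g(5) = 0.
The value of a disjunctive sum is the nim-sum of the parts.
Combined value = 17 XOR 2 XOR 0 = 19.

19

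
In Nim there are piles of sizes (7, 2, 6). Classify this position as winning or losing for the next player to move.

Compute the nim-sum pairwise:
7 XOR 2 = 5
5 XOR 6 = 3
The nim-sum is 3 ≠ 0, so this is an N-position: the player to move can win.

Winning position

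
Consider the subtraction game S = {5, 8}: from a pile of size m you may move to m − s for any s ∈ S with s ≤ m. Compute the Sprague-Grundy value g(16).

Grundy values for subtraction set {5, 8}:
k:     0  1  2  3  4  5  6  7  8  9 10 11 12 13 14 15 16
g(k):  0  0  0  0  0  1  1  1  1  1  2  2  2  0  0  0  0
So g(16) = 0.

0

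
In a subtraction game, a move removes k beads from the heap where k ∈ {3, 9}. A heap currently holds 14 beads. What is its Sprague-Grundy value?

Compute g(0), g(1), … for moves {3, 9}:
g(0) = mex{} = 0
g(1) = mex{} = 0
g(2) = mex{} = 0
g(3) = mex{0} = 1
g(4) = mex{0} = 1
g(5) = mex{0} = 1
g(6) = mex{1} = 0
g(7) = mex{1} = 0
g(8) = mex{1} = 0
g(9) = mex{0} = 1
g(10) = mex{0} = 1
g(11) = mex{0} = 1
g(12) = mex{1} = 0
g(13) = mex{1} = 0
g(14) = mex{1} = 0
So g(14) = 0.

0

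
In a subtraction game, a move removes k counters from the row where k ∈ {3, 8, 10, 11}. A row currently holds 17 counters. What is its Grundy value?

Build the Grundy sequence with g(k) = mex{g(k−s) : s ∈ {3, 8, 10, 11}, s ≤ k}:
k:     0  1  2  3  4  5  6  7  8  9 10 11 12 13 14 15 16 17
g(k):  0  0  0  1  1  1  0  0  2  1  1  3  2  2  2  3  3  3
So g(17) = 3.

3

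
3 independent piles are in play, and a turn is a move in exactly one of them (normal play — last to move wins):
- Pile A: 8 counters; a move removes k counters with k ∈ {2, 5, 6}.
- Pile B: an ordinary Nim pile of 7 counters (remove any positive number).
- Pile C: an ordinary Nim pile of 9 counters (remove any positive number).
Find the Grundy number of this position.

14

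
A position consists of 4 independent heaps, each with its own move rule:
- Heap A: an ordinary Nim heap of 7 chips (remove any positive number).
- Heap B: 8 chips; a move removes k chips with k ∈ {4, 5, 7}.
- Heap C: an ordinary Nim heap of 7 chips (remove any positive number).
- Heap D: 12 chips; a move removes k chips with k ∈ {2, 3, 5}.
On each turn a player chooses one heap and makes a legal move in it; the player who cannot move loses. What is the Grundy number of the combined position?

Heap A is a plain Nim heap of size 7, so its Grundy value is 7.
For heap B, compute g(0), g(1), … with moves {4, 5, 7}:
k:     0  1  2  3  4  5  6  7  8
g(k):  0  0  0  0  1  1  1  1  2
So g(8) = 2.
Heap C is a plain Nim heap of size 7, so its Grundy value is 7.
For heap D, compute g(0), g(1), … with moves {2, 3, 5}:
g(0) = mex{} = 0
g(1) = mex{} = 0
g(2) = mex{0} = 1
g(3) = mex{0} = 1
g(4) = mex{0,1} = 2
g(5) = mex{0,1} = 2
g(6) = mex{0,1,2} = 3
g(7) = mex{1,2} = 0
g(8) = mex{1,2,3} = 0
g(9) = mex{0,2,3} = 1
g(10) = mex{0,2} = 1
g(11) = mex{0,1,3} = 2
g(12) = mex{0,1} = 2
So g(12) = 2.
By the Sprague-Grundy theorem, the Grundy value of a sum of independent games is the XOR of the component values.
Combined value = 7 ⊕ 2 ⊕ 7 ⊕ 2 = 0.

0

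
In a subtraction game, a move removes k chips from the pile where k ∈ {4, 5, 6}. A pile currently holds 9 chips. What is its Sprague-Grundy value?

Grundy values for subtraction set {4, 5, 6}:
g(0) = mex{} = 0
g(1) = mex{} = 0
g(2) = mex{} = 0
g(3) = mex{} = 0
g(4) = mex{0} = 1
g(5) = mex{0} = 1
g(6) = mex{0} = 1
g(7) = mex{0} = 1
g(8) = mex{0,1} = 2
g(9) = mex{0,1} = 2
So g(9) = 2.

2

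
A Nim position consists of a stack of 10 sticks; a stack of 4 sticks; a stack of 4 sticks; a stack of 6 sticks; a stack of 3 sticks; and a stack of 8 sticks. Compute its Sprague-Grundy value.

Bitwise XOR of the heap sizes:
  1010  (10)
  0100  (4)
  0100  (4)
  0110  (6)
  0011  (3)
  1000  (8)
  ----
  0111  (7)

7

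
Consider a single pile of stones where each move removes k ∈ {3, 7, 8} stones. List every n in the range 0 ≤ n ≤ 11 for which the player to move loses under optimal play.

0, 1, 2, 6, 11

Compute g(0), g(1), … for moves {3, 7, 8}:
k:     0  1  2  3  4  5  6  7  8  9 10 11
g(k):  0  0  0  1  1  1  0  2  2  1  3  0
The P-positions (g = 0) in 0..11 are 0, 1, 2, 6, 11.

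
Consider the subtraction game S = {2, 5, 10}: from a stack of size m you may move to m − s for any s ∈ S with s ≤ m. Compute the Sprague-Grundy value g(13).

Compute g(0), g(1), … for moves {2, 5, 10}:
k:     0  1  2  3  4  5  6  7  8  9 10 11 12 13
g(k):  0  0  1  1  0  2  1  0  0  1  1  2  2  3
So g(13) = 3.

3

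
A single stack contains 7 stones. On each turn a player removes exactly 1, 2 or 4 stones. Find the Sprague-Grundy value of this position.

Build the Grundy sequence with g(k) = mex{g(k−s) : s ∈ {1, 2, 4}, s ≤ k}:
g(0) = mex{} = 0
g(1) = mex{0} = 1
g(2) = mex{0,1} = 2
g(3) = mex{1,2} = 0
g(4) = mex{0,2} = 1
g(5) = mex{0,1} = 2
g(6) = mex{1,2} = 0
g(7) = mex{0,2} = 1
So g(7) = 1.

1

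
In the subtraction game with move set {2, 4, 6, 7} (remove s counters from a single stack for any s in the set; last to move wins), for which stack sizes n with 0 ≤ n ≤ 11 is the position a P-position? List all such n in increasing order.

0, 1, 9, 10

Compute g(0), g(1), … for moves {2, 4, 6, 7}:
k:     0  1  2  3  4  5  6  7  8  9 10 11
g(k):  0  0  1  1  2  2  3  3  4  0  0  1
The P-positions (g = 0) in 0..11 are 0, 1, 9, 10.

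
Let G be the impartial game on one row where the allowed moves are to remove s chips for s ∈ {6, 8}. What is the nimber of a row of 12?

2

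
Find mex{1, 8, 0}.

The values 0, 1 are all present; 2 is the first non-negative integer missing from the set.

2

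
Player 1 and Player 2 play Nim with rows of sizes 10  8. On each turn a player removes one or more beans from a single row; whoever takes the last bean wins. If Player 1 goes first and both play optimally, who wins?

Player 1 wins

Compute the nim-sum pairwise:
10 XOR 8 = 2
The nim-sum is 2 ≠ 0, so this is an N-position: the player to move can win; Player 1 has a winning move.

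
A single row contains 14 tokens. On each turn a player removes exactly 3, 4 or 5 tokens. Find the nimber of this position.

2

Grundy values for subtraction set {3, 4, 5}:
k:     0  1  2  3  4  5  6  7  8  9 10 11 12 13 14
g(k):  0  0  0  1  1  1  2  2  0  0  0  1  1  1  2
So g(14) = 2.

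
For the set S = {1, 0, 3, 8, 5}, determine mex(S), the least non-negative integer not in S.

The values 0, 1 are all present; 2 is the first non-negative integer missing from the set.

2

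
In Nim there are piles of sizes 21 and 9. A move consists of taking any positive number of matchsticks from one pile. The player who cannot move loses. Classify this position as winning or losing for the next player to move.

Winning position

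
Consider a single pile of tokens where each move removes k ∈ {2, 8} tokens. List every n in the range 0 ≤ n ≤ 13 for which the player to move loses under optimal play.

0, 1, 4, 5, 10, 11

Compute g(0), g(1), … for moves {2, 8}:
k:     0  1  2  3  4  5  6  7  8  9 10 11 12 13
g(k):  0  0  1  1  0  0  1  1  2  2  0  0  1  1
The P-positions (g = 0) in 0..13 are 0, 1, 4, 5, 10, 11.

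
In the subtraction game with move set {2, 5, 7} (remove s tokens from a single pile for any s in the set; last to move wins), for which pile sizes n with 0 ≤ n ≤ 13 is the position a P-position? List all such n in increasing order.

0, 1, 4, 10, 13

Build the Grundy sequence with g(k) = mex{g(k−s) : s ∈ {2, 5, 7}, s ≤ k}:
k:     0  1  2  3  4  5  6  7  8  9 10 11 12 13
g(k):  0  0  1  1  0  2  1  3  2  2  0  3  1  0
The P-positions (g = 0) in 0..13 are 0, 1, 4, 10, 13.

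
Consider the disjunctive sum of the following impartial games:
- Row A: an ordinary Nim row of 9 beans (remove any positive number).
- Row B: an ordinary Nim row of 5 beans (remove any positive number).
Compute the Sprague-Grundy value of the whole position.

12

Row A is a plain Nim row of size 9, so its Grundy value is 9.
Row B is a plain Nim row of size 5, so its Grundy value is 5.
The value of a disjunctive sum is the nim-sum of the parts.
Combined value = 9 ⊕ 5 = 12.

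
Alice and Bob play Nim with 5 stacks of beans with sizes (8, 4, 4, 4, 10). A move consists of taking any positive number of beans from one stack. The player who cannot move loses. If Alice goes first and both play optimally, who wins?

Nim-sum: 8 ⊕ 4 ⊕ 4 ⊕ 4 ⊕ 10 = 6.
The nim-sum is 6 ≠ 0, so this is an N-position: the player to move can win; Alice has a winning move.

Alice wins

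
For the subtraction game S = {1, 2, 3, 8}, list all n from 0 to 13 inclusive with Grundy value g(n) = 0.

0, 4, 9, 13

Build the Grundy sequence with g(k) = mex{g(k−s) : s ∈ {1, 2, 3, 8}, s ≤ k}:
g(0) = mex{} = 0
g(1) = mex{0} = 1
g(2) = mex{0,1} = 2
g(3) = mex{0,1,2} = 3
g(4) = mex{1,2,3} = 0
g(5) = mex{0,2,3} = 1
g(6) = mex{0,1,3} = 2
g(7) = mex{0,1,2} = 3
g(8) = mex{0,1,2,3} = 4
g(9) = mex{1,2,3,4} = 0
g(10) = mex{0,2,3,4} = 1
g(11) = mex{0,1,3,4} = 2
g(12) = mex{0,1,2} = 3
g(13) = mex{1,2,3} = 0
The P-positions (g = 0) in 0..13 are 0, 4, 9, 13.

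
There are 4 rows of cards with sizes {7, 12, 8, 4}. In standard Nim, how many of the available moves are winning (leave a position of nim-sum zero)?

3

Compute the nim-sum pairwise:
7 ^ 12 = 11
11 ^ 8 = 3
3 ^ 4 = 7
The overall nim-sum is X = 7. A row of size p has a winning move iff p XOR X < p (reduce it to p XOR X).
  7: 7 XOR 7 = 0 < 7 — winning move (to 0).
  12: 12 XOR 7 = 11 < 12 — winning move (to 11).
  8: 8 XOR 7 = 15 ≥ 8 — no move.
  4: 4 XOR 7 = 3 < 4 — winning move (to 3).
That gives 3 winning moves.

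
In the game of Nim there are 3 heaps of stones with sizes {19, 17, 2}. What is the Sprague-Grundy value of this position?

Compute the nim-sum pairwise:
19 ⊕ 17 = 2
2 ⊕ 2 = 0

0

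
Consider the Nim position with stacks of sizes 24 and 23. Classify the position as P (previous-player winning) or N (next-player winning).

N-position

Nim-sum: 24 XOR 23 = 15.
The nim-sum is 15 ≠ 0, so this is an N-position: the player to move can win.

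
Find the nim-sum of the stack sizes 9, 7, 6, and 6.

Write each in binary and XOR column by column:
  1001  (9)
  0111  (7)
  0110  (6)
  0110  (6)
  ----
  1110  (14)

14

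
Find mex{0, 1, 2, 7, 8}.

3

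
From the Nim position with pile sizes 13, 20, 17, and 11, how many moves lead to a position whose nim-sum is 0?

1

Compute the nim-sum pairwise:
13 XOR 20 = 25
25 XOR 17 = 8
8 XOR 11 = 3
The overall nim-sum is X = 3. A pile of size p has a winning move iff p XOR X < p (reduce it to p XOR X).
  13: 13 XOR 3 = 14 ≥ 13 — no move.
  20: 20 XOR 3 = 23 ≥ 20 — no move.
  17: 17 XOR 3 = 18 ≥ 17 — no move.
  11: 11 XOR 3 = 8 < 11 — winning move (to 8).
That gives 1 winning move.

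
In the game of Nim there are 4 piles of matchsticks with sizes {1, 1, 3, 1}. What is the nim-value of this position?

2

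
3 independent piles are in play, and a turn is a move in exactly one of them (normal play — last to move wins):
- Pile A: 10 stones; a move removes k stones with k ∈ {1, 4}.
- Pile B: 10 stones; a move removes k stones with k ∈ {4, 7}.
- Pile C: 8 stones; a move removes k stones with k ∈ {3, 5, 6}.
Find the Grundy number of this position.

Build the Grundy sequence for pile A with g(k) = mex{g(k−s) : s ∈ {1, 4}, s ≤ k}:
k:     0  1  2  3  4  5  6  7  8  9 10
g(k):  0  1  0  1  2  0  1  0  1  2  0
So g(10) = 0.
Grundy values for pile B (subtraction set {4, 7}):
g(0) = mex{} = 0
g(1) = mex{} = 0
g(2) = mex{} = 0
g(3) = mex{} = 0
g(4) = mex{0} = 1
g(5) = mex{0} = 1
g(6) = mex{0} = 1
g(7) = mex{0} = 1
g(8) = mex{0,1} = 2
g(9) = mex{0,1} = 2
g(10) = mex{0,1} = 2
So g(10) = 2.
For pile C, compute g(0), g(1), … with moves {3, 5, 6}:
k:     0  1  2  3  4  5  6  7  8
g(k):  0  0  0  1  1  1  2  2  2
So g(8) = 2.
The value of a disjunctive sum is the nim-sum of the parts.
Combined value = 0 XOR 2 XOR 2 = 0.

0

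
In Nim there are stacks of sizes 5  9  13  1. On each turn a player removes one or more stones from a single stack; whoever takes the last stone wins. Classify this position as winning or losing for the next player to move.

Compute the nim-sum pairwise:
5 ⊕ 9 = 12
12 ⊕ 13 = 1
1 ⊕ 1 = 0
The nim-sum is 0, so this is a P-position: the player to move is in a losing position under optimal play.

Losing position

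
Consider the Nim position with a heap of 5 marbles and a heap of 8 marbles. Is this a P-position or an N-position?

N-position

Nim-sum: 5 ^ 8 = 13.
The nim-sum is 13 ≠ 0, so this is an N-position: the player to move can win.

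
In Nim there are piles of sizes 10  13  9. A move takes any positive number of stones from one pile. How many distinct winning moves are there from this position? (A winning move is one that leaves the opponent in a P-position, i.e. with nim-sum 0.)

3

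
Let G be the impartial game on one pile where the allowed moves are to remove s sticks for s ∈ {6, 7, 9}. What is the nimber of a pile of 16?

0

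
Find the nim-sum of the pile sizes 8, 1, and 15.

Compute the nim-sum pairwise:
8 ⊕ 1 = 9
9 ⊕ 15 = 6

6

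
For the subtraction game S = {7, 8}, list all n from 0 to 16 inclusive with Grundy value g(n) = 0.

Compute g(0), g(1), … for moves {7, 8}:
k:     0  1  2  3  4  5  6  7  8  9 10 11 12 13 14 15 16
g(k):  0  0  0  0  0  0  0  1  1  1  1  1  1  1  2  0  0
The P-positions (g = 0) in 0..16 are 0, 1, 2, 3, 4, 5, 6, 15, 16.

0, 1, 2, 3, 4, 5, 6, 15, 16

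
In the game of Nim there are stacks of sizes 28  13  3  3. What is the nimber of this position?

Nim-sum: 28 ⊕ 13 ⊕ 3 ⊕ 3 = 17.

17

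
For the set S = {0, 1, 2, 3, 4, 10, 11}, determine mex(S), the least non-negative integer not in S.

5

The values 0, 1, 2, 3, 4 are all present; 5 is the first non-negative integer missing from the set.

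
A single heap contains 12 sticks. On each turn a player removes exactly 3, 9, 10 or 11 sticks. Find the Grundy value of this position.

2

Build the Grundy sequence with g(k) = mex{g(k−s) : s ∈ {3, 9, 10, 11}, s ≤ k}:
g(0) = mex{} = 0
g(1) = mex{} = 0
g(2) = mex{} = 0
g(3) = mex{0} = 1
g(4) = mex{0} = 1
g(5) = mex{0} = 1
g(6) = mex{1} = 0
g(7) = mex{1} = 0
g(8) = mex{1} = 0
g(9) = mex{0} = 1
g(10) = mex{0} = 1
g(11) = mex{0} = 1
g(12) = mex{0,1} = 2
So g(12) = 2.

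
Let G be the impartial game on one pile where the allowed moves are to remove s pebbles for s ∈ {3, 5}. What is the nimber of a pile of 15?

Build the Grundy sequence with g(k) = mex{g(k−s) : s ∈ {3, 5}, s ≤ k}:
k:     0  1  2  3  4  5  6  7  8  9 10 11 12 13 14 15
g(k):  0  0  0  1  1  1  2  2  0  0  0  1  1  1  2  2
So g(15) = 2.

2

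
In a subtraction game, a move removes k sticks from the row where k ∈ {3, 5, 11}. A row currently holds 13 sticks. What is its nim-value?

1

Compute g(0), g(1), … for moves {3, 5, 11}:
k:     0  1  2  3  4  5  6  7  8  9 10 11 12 13
g(k):  0  0  0  1  1  1  2  2  0  0  0  1  1  1
So g(13) = 1.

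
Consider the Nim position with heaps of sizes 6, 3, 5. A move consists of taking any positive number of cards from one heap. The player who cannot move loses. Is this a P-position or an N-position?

Nim-sum: 6 ⊕ 3 ⊕ 5 = 0.
The nim-sum is 0, so this is a P-position: the player to move is in a losing position under optimal play.

P-position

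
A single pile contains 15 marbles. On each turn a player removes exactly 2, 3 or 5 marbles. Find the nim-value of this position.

Compute g(0), g(1), … for moves {2, 3, 5}:
k:     0  1  2  3  4  5  6  7  8  9 10 11 12 13 14 15
g(k):  0  0  1  1  2  2  3  0  0  1  1  2  2  3  0  0
So g(15) = 0.

0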